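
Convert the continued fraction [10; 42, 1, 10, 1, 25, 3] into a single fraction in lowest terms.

406505/40556

a_0 = 10: 10/1
a_1 = 42: 421/42
a_2 = 1: 431/43
a_3 = 10: 4731/472
a_4 = 1: 5162/515
a_5 = 25: 133781/13347
a_6 = 3: 406505/40556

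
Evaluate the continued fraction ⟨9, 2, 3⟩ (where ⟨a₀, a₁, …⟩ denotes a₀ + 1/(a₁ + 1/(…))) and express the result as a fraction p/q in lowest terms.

66/7

Use the convergent recurrence hₖ = aₖ·hₖ₋₁ + hₖ₋₂ (and likewise for the denominators kₖ):
a_0 = 9: 9/1
a_1 = 2: 19/2
a_2 = 3: 66/7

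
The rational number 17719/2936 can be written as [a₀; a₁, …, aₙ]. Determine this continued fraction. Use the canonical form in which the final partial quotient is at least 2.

[6; 28, 1, 1, 51]

17719 ÷ 2936 → quotient 6, remainder 103
2936 ÷ 103 → quotient 28, remainder 52
103 ÷ 52 → quotient 1, remainder 51
52 ÷ 51 → quotient 1, remainder 1
51 ÷ 1 → quotient 51, remainder 0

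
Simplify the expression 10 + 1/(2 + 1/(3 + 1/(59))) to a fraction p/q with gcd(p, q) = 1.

4328/415

Build up convergents one term at a time:
a_0 = 10: 10/1
a_1 = 2: 21/2
a_2 = 3: 73/7
a_3 = 59: 4328/415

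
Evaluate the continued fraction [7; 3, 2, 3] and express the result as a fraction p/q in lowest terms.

175/24

Start with 3.
2 + 1/(3/1) = 2 + 1/3 = 7/3
3 + 1/(7/3) = 3 + 3/7 = 24/7
7 + 1/(24/7) = 7 + 7/24 = 175/24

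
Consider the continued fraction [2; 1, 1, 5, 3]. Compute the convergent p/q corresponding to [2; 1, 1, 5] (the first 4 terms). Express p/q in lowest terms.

28/11

a_0 = 2: 2/1
a_1 = 1: 3/1
a_2 = 1: 5/2
a_3 = 5: 28/11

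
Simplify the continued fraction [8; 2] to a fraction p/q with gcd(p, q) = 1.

17/2

Start with 2.
8 + 1/(2/1) = 8 + 1/2 = 17/2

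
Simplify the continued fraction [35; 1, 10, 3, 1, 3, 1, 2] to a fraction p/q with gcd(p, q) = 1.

Start with 2.
1 + 1/(2/1) = 1 + 1/2 = 3/2
3 + 1/(3/2) = 3 + 2/3 = 11/3
1 + 1/(11/3) = 1 + 3/11 = 14/11
3 + 1/(14/11) = 3 + 11/14 = 53/14
10 + 1/(53/14) = 10 + 14/53 = 544/53
1 + 1/(544/53) = 1 + 53/544 = 597/544
35 + 1/(597/544) = 35 + 544/597 = 21439/597

21439/597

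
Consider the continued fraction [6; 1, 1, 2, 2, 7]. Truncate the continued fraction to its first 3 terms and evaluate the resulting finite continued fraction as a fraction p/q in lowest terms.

Start with 1.
1 + 1/(1/1) = 1 + 1/1 = 2/1
6 + 1/(2/1) = 6 + 1/2 = 13/2

13/2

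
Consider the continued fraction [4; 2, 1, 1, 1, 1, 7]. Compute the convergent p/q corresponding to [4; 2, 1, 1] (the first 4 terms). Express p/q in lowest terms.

22/5

a_0 = 4: 4/1
a_1 = 2: 9/2
a_2 = 1: 13/3
a_3 = 1: 22/5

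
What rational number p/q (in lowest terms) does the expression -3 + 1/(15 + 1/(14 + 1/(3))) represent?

a_0 = -3: -3/1
a_1 = 15: -44/15
a_2 = 14: -619/211
a_3 = 3: -1901/648

-1901/648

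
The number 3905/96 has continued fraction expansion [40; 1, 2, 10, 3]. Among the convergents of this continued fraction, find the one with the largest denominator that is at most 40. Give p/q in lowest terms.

List convergents until the denominator exceeds the bound:
a_0 = 40: 40/1  (≤ bound)
a_1 = 1: 41/1  (≤ bound)
a_2 = 2: 122/3  (≤ bound)
a_3 = 10: 1261/31  (≤ bound)
a_4 = 3: 3905/96  (> 40, stop)

1261/31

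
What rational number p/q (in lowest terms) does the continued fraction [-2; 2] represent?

-3/2

Start with 2.
-2 + 1/(2/1) = -2 + 1/2 = -3/2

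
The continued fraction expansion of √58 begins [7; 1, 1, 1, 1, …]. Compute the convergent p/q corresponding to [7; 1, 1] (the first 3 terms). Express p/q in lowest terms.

a_0 = 7: 7/1
a_1 = 1: 8/1
a_2 = 1: 15/2

15/2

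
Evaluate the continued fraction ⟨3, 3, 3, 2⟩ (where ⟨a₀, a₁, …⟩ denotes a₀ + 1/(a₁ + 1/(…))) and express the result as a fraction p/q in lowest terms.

Starting at the tail and folding back:
Start with 2.
3 + 1/(2/1) = 3 + 1/2 = 7/2
3 + 1/(7/2) = 3 + 2/7 = 23/7
3 + 1/(23/7) = 3 + 7/23 = 76/23

76/23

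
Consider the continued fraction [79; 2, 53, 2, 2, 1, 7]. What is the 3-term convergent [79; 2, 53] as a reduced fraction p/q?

8506/107

Start with 53.
2 + 1/(53/1) = 2 + 1/53 = 107/53
79 + 1/(107/53) = 79 + 53/107 = 8506/107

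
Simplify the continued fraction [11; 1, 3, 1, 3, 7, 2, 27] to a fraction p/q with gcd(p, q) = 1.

95533/8103

Work from the innermost term outward:
Start with 27.
2 + 1/(27/1) = 2 + 1/27 = 55/27
7 + 1/(55/27) = 7 + 27/55 = 412/55
3 + 1/(412/55) = 3 + 55/412 = 1291/412
1 + 1/(1291/412) = 1 + 412/1291 = 1703/1291
3 + 1/(1703/1291) = 3 + 1291/1703 = 6400/1703
1 + 1/(6400/1703) = 1 + 1703/6400 = 8103/6400
11 + 1/(8103/6400) = 11 + 6400/8103 = 95533/8103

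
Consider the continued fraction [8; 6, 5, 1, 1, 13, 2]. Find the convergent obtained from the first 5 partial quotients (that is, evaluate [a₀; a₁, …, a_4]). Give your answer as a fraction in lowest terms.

555/68

a_0 = 8: 8/1
a_1 = 6: 49/6
a_2 = 5: 253/31
a_3 = 1: 302/37
a_4 = 1: 555/68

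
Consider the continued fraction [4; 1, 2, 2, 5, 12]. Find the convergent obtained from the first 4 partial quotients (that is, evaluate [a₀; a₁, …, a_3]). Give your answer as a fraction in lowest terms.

33/7

Build up convergents one term at a time:
a_0 = 4: 4/1
a_1 = 1: 5/1
a_2 = 2: 14/3
a_3 = 2: 33/7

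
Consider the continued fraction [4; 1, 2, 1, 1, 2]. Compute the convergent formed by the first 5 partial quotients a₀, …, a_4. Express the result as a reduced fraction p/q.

33/7

Build up convergents one term at a time:
a_0 = 4: 4/1
a_1 = 1: 5/1
a_2 = 2: 14/3
a_3 = 1: 19/4
a_4 = 1: 33/7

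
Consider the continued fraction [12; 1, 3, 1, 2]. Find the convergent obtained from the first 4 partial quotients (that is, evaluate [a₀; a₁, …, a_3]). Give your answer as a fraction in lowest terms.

64/5

Use the convergent recurrence hₖ = aₖ·hₖ₋₁ + hₖ₋₂ (and likewise for the denominators kₖ):
a_0 = 12: 12/1
a_1 = 1: 13/1
a_2 = 3: 51/4
a_3 = 1: 64/5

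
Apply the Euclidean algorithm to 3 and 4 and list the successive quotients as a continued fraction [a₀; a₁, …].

3 = 0·4 + 3, so a_0 = 0
4 = 1·3 + 1, so a_1 = 1
3 = 3·1 + 0, so a_2 = 3

[0; 1, 3]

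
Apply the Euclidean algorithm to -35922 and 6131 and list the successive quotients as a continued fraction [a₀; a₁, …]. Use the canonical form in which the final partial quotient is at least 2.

[-6; 7, 10, 2, 2, 3, 1, 3]

-35922 = -6·6131 + 864, so a_0 = -6
6131 = 7·864 + 83, so a_1 = 7
864 = 10·83 + 34, so a_2 = 10
83 = 2·34 + 15, so a_3 = 2
34 = 2·15 + 4, so a_4 = 2
15 = 3·4 + 3, so a_5 = 3
4 = 1·3 + 1, so a_6 = 1
3 = 3·1 + 0, so a_7 = 3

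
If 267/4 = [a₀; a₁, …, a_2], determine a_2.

3

Repeatedly divide and take the remainder:
⌊267/4⌋ = 66, remainder 3
⌊4/3⌋ = 1, remainder 1
⌊3/1⌋ = 3, remainder 0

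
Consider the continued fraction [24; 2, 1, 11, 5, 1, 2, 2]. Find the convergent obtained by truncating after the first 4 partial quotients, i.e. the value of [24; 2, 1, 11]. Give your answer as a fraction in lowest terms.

Start with 11.
1 + 1/(11/1) = 1 + 1/11 = 12/11
2 + 1/(12/11) = 2 + 11/12 = 35/12
24 + 1/(35/12) = 24 + 12/35 = 852/35

852/35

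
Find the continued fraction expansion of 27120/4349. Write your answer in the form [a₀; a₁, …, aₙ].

[6; 4, 4, 5, 3, 15]

⌊27120/4349⌋ = 6, remainder 1026
⌊4349/1026⌋ = 4, remainder 245
⌊1026/245⌋ = 4, remainder 46
⌊245/46⌋ = 5, remainder 15
⌊46/15⌋ = 3, remainder 1
⌊15/1⌋ = 15, remainder 0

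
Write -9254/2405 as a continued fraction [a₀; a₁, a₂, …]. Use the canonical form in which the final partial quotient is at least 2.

-9254 = -4·2405 + 366, so a_0 = -4
2405 = 6·366 + 209, so a_1 = 6
366 = 1·209 + 157, so a_2 = 1
209 = 1·157 + 52, so a_3 = 1
157 = 3·52 + 1, so a_4 = 3
52 = 52·1 + 0, so a_5 = 52

[-4; 6, 1, 1, 3, 52]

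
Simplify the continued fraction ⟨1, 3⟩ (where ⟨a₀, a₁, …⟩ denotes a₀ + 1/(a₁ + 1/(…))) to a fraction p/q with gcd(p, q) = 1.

4/3

a_0 = 1: 1/1
a_1 = 3: 4/3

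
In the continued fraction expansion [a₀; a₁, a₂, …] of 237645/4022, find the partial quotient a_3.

1

Run the Euclidean algorithm, recording each quotient:
237645 ÷ 4022 → quotient 59, remainder 347
4022 ÷ 347 → quotient 11, remainder 205
347 ÷ 205 → quotient 1, remainder 142
205 ÷ 142 → quotient 1, remainder 63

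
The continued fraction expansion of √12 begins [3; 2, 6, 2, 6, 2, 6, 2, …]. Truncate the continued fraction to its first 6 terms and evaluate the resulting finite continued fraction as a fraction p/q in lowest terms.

Start with 2.
6 + 1/(2/1) = 6 + 1/2 = 13/2
2 + 1/(13/2) = 2 + 2/13 = 28/13
6 + 1/(28/13) = 6 + 13/28 = 181/28
2 + 1/(181/28) = 2 + 28/181 = 390/181
3 + 1/(390/181) = 3 + 181/390 = 1351/390

1351/390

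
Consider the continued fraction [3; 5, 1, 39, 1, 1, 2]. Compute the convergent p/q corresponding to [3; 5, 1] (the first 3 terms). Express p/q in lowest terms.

19/6

Start with 1.
5 + 1/(1/1) = 5 + 1/1 = 6/1
3 + 1/(6/1) = 3 + 1/6 = 19/6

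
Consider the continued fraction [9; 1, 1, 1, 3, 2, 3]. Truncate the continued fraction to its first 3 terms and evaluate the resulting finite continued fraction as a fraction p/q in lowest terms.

19/2

Collapse the nested fraction from the inside out:
Start with 1.
1 + 1/(1/1) = 1 + 1/1 = 2/1
9 + 1/(2/1) = 9 + 1/2 = 19/2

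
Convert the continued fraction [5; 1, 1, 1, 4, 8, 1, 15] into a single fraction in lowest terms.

11569/2050

Start with 15.
1 + 1/(15/1) = 1 + 1/15 = 16/15
8 + 1/(16/15) = 8 + 15/16 = 143/16
4 + 1/(143/16) = 4 + 16/143 = 588/143
1 + 1/(588/143) = 1 + 143/588 = 731/588
1 + 1/(731/588) = 1 + 588/731 = 1319/731
1 + 1/(1319/731) = 1 + 731/1319 = 2050/1319
5 + 1/(2050/1319) = 5 + 1319/2050 = 11569/2050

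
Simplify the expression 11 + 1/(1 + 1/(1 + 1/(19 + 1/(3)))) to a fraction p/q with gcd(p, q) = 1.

1370/119

Work from the innermost term outward:
Start with 3.
19 + 1/(3/1) = 19 + 1/3 = 58/3
1 + 1/(58/3) = 1 + 3/58 = 61/58
1 + 1/(61/58) = 1 + 58/61 = 119/61
11 + 1/(119/61) = 11 + 61/119 = 1370/119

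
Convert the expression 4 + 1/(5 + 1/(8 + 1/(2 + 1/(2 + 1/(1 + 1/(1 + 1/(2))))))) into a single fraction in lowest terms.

5605/1336

Collapse the nested fraction from the inside out:
Start with 2.
1 + 1/(2/1) = 1 + 1/2 = 3/2
1 + 1/(3/2) = 1 + 2/3 = 5/3
2 + 1/(5/3) = 2 + 3/5 = 13/5
2 + 1/(13/5) = 2 + 5/13 = 31/13
8 + 1/(31/13) = 8 + 13/31 = 261/31
5 + 1/(261/31) = 5 + 31/261 = 1336/261
4 + 1/(1336/261) = 4 + 261/1336 = 5605/1336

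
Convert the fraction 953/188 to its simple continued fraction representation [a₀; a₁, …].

953 ÷ 188 → quotient 5, remainder 13
188 ÷ 13 → quotient 14, remainder 6
13 ÷ 6 → quotient 2, remainder 1
6 ÷ 1 → quotient 6, remainder 0

[5; 14, 2, 6]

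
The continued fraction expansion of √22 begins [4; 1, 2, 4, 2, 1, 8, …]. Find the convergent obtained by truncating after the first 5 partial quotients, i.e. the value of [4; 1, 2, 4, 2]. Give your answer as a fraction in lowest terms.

Start with 2.
4 + 1/(2/1) = 4 + 1/2 = 9/2
2 + 1/(9/2) = 2 + 2/9 = 20/9
1 + 1/(20/9) = 1 + 9/20 = 29/20
4 + 1/(29/20) = 4 + 20/29 = 136/29

136/29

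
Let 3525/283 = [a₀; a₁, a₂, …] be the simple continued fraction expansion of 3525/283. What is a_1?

2

Apply division with remainder until the remainder is 0:
3525 ÷ 283 → quotient 12, remainder 129
283 ÷ 129 → quotient 2, remainder 25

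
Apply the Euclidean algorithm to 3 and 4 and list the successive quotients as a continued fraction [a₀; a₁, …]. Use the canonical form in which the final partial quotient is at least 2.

3 = 0·4 + 3, so a_0 = 0
4 = 1·3 + 1, so a_1 = 1
3 = 3·1 + 0, so a_2 = 3

[0; 1, 3]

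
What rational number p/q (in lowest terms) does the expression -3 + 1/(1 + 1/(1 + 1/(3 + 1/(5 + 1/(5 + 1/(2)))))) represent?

-1024/421

Start with 2.
5 + 1/(2/1) = 5 + 1/2 = 11/2
5 + 1/(11/2) = 5 + 2/11 = 57/11
3 + 1/(57/11) = 3 + 11/57 = 182/57
1 + 1/(182/57) = 1 + 57/182 = 239/182
1 + 1/(239/182) = 1 + 182/239 = 421/239
-3 + 1/(421/239) = -3 + 239/421 = -1024/421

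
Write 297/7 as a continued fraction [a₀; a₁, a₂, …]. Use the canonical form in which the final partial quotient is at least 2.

[42; 2, 3]

⌊297/7⌋ = 42, remainder 3
⌊7/3⌋ = 2, remainder 1
⌊3/1⌋ = 3, remainder 0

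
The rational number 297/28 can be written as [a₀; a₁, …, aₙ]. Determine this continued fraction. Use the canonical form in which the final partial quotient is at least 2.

⌊297/28⌋ = 10, remainder 17
⌊28/17⌋ = 1, remainder 11
⌊17/11⌋ = 1, remainder 6
⌊11/6⌋ = 1, remainder 5
⌊6/5⌋ = 1, remainder 1
⌊5/1⌋ = 5, remainder 0

[10; 1, 1, 1, 1, 5]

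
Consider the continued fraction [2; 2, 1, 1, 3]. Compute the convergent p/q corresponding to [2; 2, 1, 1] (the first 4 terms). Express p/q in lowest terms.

12/5

Collapse the nested fraction from the inside out:
Start with 1.
1 + 1/(1/1) = 1 + 1/1 = 2/1
2 + 1/(2/1) = 2 + 1/2 = 5/2
2 + 1/(5/2) = 2 + 2/5 = 12/5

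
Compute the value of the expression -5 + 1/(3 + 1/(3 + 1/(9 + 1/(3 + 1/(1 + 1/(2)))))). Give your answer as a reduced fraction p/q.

-4948/1053

a_0 = -5: -5/1
a_1 = 3: -14/3
a_2 = 3: -47/10
a_3 = 9: -437/93
a_4 = 3: -1358/289
a_5 = 1: -1795/382
a_6 = 2: -4948/1053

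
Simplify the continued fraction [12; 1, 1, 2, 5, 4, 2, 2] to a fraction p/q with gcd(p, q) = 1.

Build up convergents one term at a time:
a_0 = 12: 12/1
a_1 = 1: 13/1
a_2 = 1: 25/2
a_3 = 2: 63/5
a_4 = 5: 340/27
a_5 = 4: 1423/113
a_6 = 2: 3186/253
a_7 = 2: 7795/619

7795/619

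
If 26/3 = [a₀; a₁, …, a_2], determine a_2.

26 ÷ 3 → quotient 8, remainder 2
3 ÷ 2 → quotient 1, remainder 1
2 ÷ 1 → quotient 2, remainder 0

2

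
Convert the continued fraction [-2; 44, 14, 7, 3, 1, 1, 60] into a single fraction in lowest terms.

Work from the innermost term outward:
Start with 60.
1 + 1/(60/1) = 1 + 1/60 = 61/60
1 + 1/(61/60) = 1 + 60/61 = 121/61
3 + 1/(121/61) = 3 + 61/121 = 424/121
7 + 1/(424/121) = 7 + 121/424 = 3089/424
14 + 1/(3089/424) = 14 + 424/3089 = 43670/3089
44 + 1/(43670/3089) = 44 + 3089/43670 = 1924569/43670
-2 + 1/(1924569/43670) = -2 + 43670/1924569 = -3805468/1924569

-3805468/1924569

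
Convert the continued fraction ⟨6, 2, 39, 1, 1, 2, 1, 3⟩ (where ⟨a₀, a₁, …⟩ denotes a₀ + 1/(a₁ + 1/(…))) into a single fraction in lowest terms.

a_0 = 6: 6/1
a_1 = 2: 13/2
a_2 = 39: 513/79
a_3 = 1: 526/81
a_4 = 1: 1039/160
a_5 = 2: 2604/401
a_6 = 1: 3643/561
a_7 = 3: 13533/2084

13533/2084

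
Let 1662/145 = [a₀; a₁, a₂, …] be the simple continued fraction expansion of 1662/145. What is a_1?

Repeatedly divide and take the remainder:
1662 ÷ 145 → quotient 11, remainder 67
145 ÷ 67 → quotient 2, remainder 11

2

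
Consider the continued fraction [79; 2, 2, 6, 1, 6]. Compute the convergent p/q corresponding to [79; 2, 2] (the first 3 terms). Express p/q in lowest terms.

397/5

Start with 2.
2 + 1/(2/1) = 2 + 1/2 = 5/2
79 + 1/(5/2) = 79 + 2/5 = 397/5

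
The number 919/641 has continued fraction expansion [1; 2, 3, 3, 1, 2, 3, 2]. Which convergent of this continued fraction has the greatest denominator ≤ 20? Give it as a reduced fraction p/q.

10/7

List convergents until the denominator exceeds the bound:
a_0 = 1: 1/1  (≤ bound)
a_1 = 2: 3/2  (≤ bound)
a_2 = 3: 10/7  (≤ bound)
a_3 = 3: 33/23  (> 20, stop)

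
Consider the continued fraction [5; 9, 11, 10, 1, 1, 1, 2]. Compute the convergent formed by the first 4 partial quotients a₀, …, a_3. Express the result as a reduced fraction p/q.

a_0 = 5: 5/1
a_1 = 9: 46/9
a_2 = 11: 511/100
a_3 = 10: 5156/1009

5156/1009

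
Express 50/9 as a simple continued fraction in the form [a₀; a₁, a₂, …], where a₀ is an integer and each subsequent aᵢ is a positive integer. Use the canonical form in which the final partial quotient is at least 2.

[5; 1, 1, 4]

⌊50/9⌋ = 5, remainder 5
⌊9/5⌋ = 1, remainder 4
⌊5/4⌋ = 1, remainder 1
⌊4/1⌋ = 4, remainder 0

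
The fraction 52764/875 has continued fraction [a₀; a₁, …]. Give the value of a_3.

5

Run the Euclidean algorithm, recording each quotient:
⌊52764/875⌋ = 60, remainder 264
⌊875/264⌋ = 3, remainder 83
⌊264/83⌋ = 3, remainder 15
⌊83/15⌋ = 5, remainder 8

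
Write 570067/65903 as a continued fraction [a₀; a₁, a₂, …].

570067 = 8·65903 + 42843, so a_0 = 8
65903 = 1·42843 + 23060, so a_1 = 1
42843 = 1·23060 + 19783, so a_2 = 1
23060 = 1·19783 + 3277, so a_3 = 1
19783 = 6·3277 + 121, so a_4 = 6
3277 = 27·121 + 10, so a_5 = 27
121 = 12·10 + 1, so a_6 = 12
10 = 10·1 + 0, so a_7 = 10

[8; 1, 1, 1, 6, 27, 12, 10]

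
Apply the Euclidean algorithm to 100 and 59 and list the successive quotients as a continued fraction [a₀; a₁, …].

100 = 1·59 + 41, so a_0 = 1
59 = 1·41 + 18, so a_1 = 1
41 = 2·18 + 5, so a_2 = 2
18 = 3·5 + 3, so a_3 = 3
5 = 1·3 + 2, so a_4 = 1
3 = 1·2 + 1, so a_5 = 1
2 = 2·1 + 0, so a_6 = 2

[1; 1, 2, 3, 1, 1, 2]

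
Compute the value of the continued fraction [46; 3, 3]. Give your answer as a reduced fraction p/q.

463/10

a_0 = 46: 46/1
a_1 = 3: 139/3
a_2 = 3: 463/10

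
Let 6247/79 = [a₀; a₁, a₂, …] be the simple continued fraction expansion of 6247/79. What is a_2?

6

6247 ÷ 79 → quotient 79, remainder 6
79 ÷ 6 → quotient 13, remainder 1
6 ÷ 1 → quotient 6, remainder 0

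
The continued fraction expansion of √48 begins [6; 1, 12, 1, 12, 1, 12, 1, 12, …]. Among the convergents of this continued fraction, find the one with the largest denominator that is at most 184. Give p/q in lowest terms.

1254/181

a_0 = 6: 6/1  (≤ bound)
a_1 = 1: 7/1  (≤ bound)
a_2 = 12: 90/13  (≤ bound)
a_3 = 1: 97/14  (≤ bound)
a_4 = 12: 1254/181  (≤ bound)
a_5 = 1: 1351/195  (> 184, stop)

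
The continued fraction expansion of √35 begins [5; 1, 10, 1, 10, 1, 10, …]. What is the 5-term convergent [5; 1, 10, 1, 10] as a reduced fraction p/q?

775/131

a_0 = 5: 5/1
a_1 = 1: 6/1
a_2 = 10: 65/11
a_3 = 1: 71/12
a_4 = 10: 775/131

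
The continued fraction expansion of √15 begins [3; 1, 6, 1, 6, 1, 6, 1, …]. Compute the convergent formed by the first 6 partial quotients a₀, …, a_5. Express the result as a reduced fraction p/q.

244/63

Start with 1.
6 + 1/(1/1) = 6 + 1/1 = 7/1
1 + 1/(7/1) = 1 + 1/7 = 8/7
6 + 1/(8/7) = 6 + 7/8 = 55/8
1 + 1/(55/8) = 1 + 8/55 = 63/55
3 + 1/(63/55) = 3 + 55/63 = 244/63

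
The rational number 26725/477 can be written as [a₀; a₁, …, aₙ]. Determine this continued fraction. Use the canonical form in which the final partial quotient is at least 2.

Apply division with remainder until the remainder is 0:
⌊26725/477⌋ = 56, remainder 13
⌊477/13⌋ = 36, remainder 9
⌊13/9⌋ = 1, remainder 4
⌊9/4⌋ = 2, remainder 1
⌊4/1⌋ = 4, remainder 0

[56; 36, 1, 2, 4]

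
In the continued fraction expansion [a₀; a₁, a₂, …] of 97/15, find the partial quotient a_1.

⌊97/15⌋ = 6, remainder 7
⌊15/7⌋ = 2, remainder 1

2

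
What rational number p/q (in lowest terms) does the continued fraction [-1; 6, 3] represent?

a_0 = -1: -1/1
a_1 = 6: -5/6
a_2 = 3: -16/19

-16/19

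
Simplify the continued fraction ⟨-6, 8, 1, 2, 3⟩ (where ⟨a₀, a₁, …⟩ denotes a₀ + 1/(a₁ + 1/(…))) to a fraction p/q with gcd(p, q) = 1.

a_0 = -6: -6/1
a_1 = 8: -47/8
a_2 = 1: -53/9
a_3 = 2: -153/26
a_4 = 3: -512/87

-512/87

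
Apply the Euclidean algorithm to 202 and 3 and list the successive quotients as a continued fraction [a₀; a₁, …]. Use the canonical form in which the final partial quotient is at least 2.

Apply division with remainder until the remainder is 0:
202 = 67·3 + 1, so a_0 = 67
3 = 3·1 + 0, so a_1 = 3

[67; 3]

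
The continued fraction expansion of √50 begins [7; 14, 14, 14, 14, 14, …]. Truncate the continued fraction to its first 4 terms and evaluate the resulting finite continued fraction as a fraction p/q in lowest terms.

Start with 14.
14 + 1/(14/1) = 14 + 1/14 = 197/14
14 + 1/(197/14) = 14 + 14/197 = 2772/197
7 + 1/(2772/197) = 7 + 197/2772 = 19601/2772

19601/2772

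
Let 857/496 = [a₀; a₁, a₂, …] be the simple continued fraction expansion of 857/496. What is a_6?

1

Apply division with remainder until the remainder is 0:
857 ÷ 496 → quotient 1, remainder 361
496 ÷ 361 → quotient 1, remainder 135
361 ÷ 135 → quotient 2, remainder 91
135 ÷ 91 → quotient 1, remainder 44
91 ÷ 44 → quotient 2, remainder 3
44 ÷ 3 → quotient 14, remainder 2
3 ÷ 2 → quotient 1, remainder 1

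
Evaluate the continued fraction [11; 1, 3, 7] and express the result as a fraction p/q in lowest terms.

341/29

Start with 7.
3 + 1/(7/1) = 3 + 1/7 = 22/7
1 + 1/(22/7) = 1 + 7/22 = 29/22
11 + 1/(29/22) = 11 + 22/29 = 341/29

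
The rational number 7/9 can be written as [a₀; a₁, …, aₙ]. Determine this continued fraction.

[0; 1, 3, 2]

7 = 0·9 + 7, so a_0 = 0
9 = 1·7 + 2, so a_1 = 1
7 = 3·2 + 1, so a_2 = 3
2 = 2·1 + 0, so a_3 = 2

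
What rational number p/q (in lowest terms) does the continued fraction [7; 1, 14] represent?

119/15

a_0 = 7: 7/1
a_1 = 1: 8/1
a_2 = 14: 119/15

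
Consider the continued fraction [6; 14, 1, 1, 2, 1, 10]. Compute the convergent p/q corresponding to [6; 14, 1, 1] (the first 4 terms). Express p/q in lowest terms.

Start with 1.
1 + 1/(1/1) = 1 + 1/1 = 2/1
14 + 1/(2/1) = 14 + 1/2 = 29/2
6 + 1/(29/2) = 6 + 2/29 = 176/29

176/29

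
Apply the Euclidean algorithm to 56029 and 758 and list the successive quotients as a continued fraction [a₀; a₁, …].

56029 = 73·758 + 695, so a_0 = 73
758 = 1·695 + 63, so a_1 = 1
695 = 11·63 + 2, so a_2 = 11
63 = 31·2 + 1, so a_3 = 31
2 = 2·1 + 0, so a_4 = 2

[73; 1, 11, 31, 2]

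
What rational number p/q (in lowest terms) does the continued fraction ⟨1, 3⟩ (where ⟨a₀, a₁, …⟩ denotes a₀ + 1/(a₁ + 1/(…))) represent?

a_0 = 1: 1/1
a_1 = 3: 4/3

4/3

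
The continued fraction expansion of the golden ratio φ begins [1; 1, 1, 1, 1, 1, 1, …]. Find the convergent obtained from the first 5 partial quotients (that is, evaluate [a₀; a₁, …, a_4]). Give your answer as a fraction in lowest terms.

8/5

Start with 1.
1 + 1/(1/1) = 1 + 1/1 = 2/1
1 + 1/(2/1) = 1 + 1/2 = 3/2
1 + 1/(3/2) = 1 + 2/3 = 5/3
1 + 1/(5/3) = 1 + 3/5 = 8/5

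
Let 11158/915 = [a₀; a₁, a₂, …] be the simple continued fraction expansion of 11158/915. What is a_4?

3

11158 ÷ 915 → quotient 12, remainder 178
915 ÷ 178 → quotient 5, remainder 25
178 ÷ 25 → quotient 7, remainder 3
25 ÷ 3 → quotient 8, remainder 1
3 ÷ 1 → quotient 3, remainder 0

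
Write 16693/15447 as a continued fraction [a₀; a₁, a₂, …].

⌊16693/15447⌋ = 1, remainder 1246
⌊15447/1246⌋ = 12, remainder 495
⌊1246/495⌋ = 2, remainder 256
⌊495/256⌋ = 1, remainder 239
⌊256/239⌋ = 1, remainder 17
⌊239/17⌋ = 14, remainder 1
⌊17/1⌋ = 17, remainder 0

[1; 12, 2, 1, 1, 14, 17]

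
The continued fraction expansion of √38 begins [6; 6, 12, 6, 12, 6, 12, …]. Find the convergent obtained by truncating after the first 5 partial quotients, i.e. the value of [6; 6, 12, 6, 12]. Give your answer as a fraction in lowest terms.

33294/5401

Start with 12.
6 + 1/(12/1) = 6 + 1/12 = 73/12
12 + 1/(73/12) = 12 + 12/73 = 888/73
6 + 1/(888/73) = 6 + 73/888 = 5401/888
6 + 1/(5401/888) = 6 + 888/5401 = 33294/5401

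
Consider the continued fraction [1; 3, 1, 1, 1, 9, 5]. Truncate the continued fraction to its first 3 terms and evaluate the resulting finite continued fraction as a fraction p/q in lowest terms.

5/4

Start with 1.
3 + 1/(1/1) = 3 + 1/1 = 4/1
1 + 1/(4/1) = 1 + 1/4 = 5/4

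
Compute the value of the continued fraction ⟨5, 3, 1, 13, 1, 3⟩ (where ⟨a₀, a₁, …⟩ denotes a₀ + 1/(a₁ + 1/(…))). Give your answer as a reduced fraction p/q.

1219/232

a_0 = 5: 5/1
a_1 = 3: 16/3
a_2 = 1: 21/4
a_3 = 13: 289/55
a_4 = 1: 310/59
a_5 = 3: 1219/232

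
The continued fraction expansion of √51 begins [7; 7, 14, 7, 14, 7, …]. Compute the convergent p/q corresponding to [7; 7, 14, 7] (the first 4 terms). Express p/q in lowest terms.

Start with 7.
14 + 1/(7/1) = 14 + 1/7 = 99/7
7 + 1/(99/7) = 7 + 7/99 = 700/99
7 + 1/(700/99) = 7 + 99/700 = 4999/700

4999/700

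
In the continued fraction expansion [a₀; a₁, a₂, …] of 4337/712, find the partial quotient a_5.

Run the Euclidean algorithm, recording each quotient:
4337 ÷ 712 → quotient 6, remainder 65
712 ÷ 65 → quotient 10, remainder 62
65 ÷ 62 → quotient 1, remainder 3
62 ÷ 3 → quotient 20, remainder 2
3 ÷ 2 → quotient 1, remainder 1
2 ÷ 1 → quotient 2, remainder 0

2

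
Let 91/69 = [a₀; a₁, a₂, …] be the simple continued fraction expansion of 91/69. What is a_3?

3

⌊91/69⌋ = 1, remainder 22
⌊69/22⌋ = 3, remainder 3
⌊22/3⌋ = 7, remainder 1
⌊3/1⌋ = 3, remainder 0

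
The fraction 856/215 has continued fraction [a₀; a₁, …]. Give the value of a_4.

Run the Euclidean algorithm, recording each quotient:
856 ÷ 215 → quotient 3, remainder 211
215 ÷ 211 → quotient 1, remainder 4
211 ÷ 4 → quotient 52, remainder 3
4 ÷ 3 → quotient 1, remainder 1
3 ÷ 1 → quotient 3, remainder 0

3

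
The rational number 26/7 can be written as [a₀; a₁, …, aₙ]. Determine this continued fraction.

26 ÷ 7 → quotient 3, remainder 5
7 ÷ 5 → quotient 1, remainder 2
5 ÷ 2 → quotient 2, remainder 1
2 ÷ 1 → quotient 2, remainder 0

[3; 1, 2, 2]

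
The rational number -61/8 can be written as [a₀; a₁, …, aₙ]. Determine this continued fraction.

[-8; 2, 1, 2]

-61 ÷ 8 → quotient -8, remainder 3
8 ÷ 3 → quotient 2, remainder 2
3 ÷ 2 → quotient 1, remainder 1
2 ÷ 1 → quotient 2, remainder 0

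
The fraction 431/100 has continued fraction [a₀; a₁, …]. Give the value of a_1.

3

Repeatedly divide and take the remainder:
⌊431/100⌋ = 4, remainder 31
⌊100/31⌋ = 3, remainder 7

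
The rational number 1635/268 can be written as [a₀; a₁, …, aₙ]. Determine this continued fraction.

⌊1635/268⌋ = 6, remainder 27
⌊268/27⌋ = 9, remainder 25
⌊27/25⌋ = 1, remainder 2
⌊25/2⌋ = 12, remainder 1
⌊2/1⌋ = 2, remainder 0

[6; 9, 1, 12, 2]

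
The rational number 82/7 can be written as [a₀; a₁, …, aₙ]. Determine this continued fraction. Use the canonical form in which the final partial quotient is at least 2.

Repeatedly divide and take the remainder:
82 ÷ 7 → quotient 11, remainder 5
7 ÷ 5 → quotient 1, remainder 2
5 ÷ 2 → quotient 2, remainder 1
2 ÷ 1 → quotient 2, remainder 0

[11; 1, 2, 2]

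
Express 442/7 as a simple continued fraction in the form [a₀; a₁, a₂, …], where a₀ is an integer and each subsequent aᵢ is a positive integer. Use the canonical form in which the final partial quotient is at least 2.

Apply division with remainder until the remainder is 0:
442 = 63·7 + 1, so a_0 = 63
7 = 7·1 + 0, so a_1 = 7

[63; 7]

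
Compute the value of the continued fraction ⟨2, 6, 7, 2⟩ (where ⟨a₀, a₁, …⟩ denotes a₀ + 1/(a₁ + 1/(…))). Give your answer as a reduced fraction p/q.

Start with 2.
7 + 1/(2/1) = 7 + 1/2 = 15/2
6 + 1/(15/2) = 6 + 2/15 = 92/15
2 + 1/(92/15) = 2 + 15/92 = 199/92

199/92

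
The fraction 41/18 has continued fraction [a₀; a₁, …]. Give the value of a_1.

3

41 = 2·18 + 5, so a_0 = 2
18 = 3·5 + 3, so a_1 = 3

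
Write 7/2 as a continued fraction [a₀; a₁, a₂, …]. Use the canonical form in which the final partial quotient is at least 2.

[3; 2]

Run the Euclidean algorithm, recording each quotient:
7 ÷ 2 → quotient 3, remainder 1
2 ÷ 1 → quotient 2, remainder 0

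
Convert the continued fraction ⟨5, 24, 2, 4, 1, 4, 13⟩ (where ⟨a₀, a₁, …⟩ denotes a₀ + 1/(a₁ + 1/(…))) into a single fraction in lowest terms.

86285/17117

Start with 13.
4 + 1/(13/1) = 4 + 1/13 = 53/13
1 + 1/(53/13) = 1 + 13/53 = 66/53
4 + 1/(66/53) = 4 + 53/66 = 317/66
2 + 1/(317/66) = 2 + 66/317 = 700/317
24 + 1/(700/317) = 24 + 317/700 = 17117/700
5 + 1/(17117/700) = 5 + 700/17117 = 86285/17117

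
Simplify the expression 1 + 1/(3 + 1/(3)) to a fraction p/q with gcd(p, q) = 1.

13/10

Start with 3.
3 + 1/(3/1) = 3 + 1/3 = 10/3
1 + 1/(10/3) = 1 + 3/10 = 13/10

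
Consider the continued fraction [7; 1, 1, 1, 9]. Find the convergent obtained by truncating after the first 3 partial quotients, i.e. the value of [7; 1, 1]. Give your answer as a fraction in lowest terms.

Start with 1.
1 + 1/(1/1) = 1 + 1/1 = 2/1
7 + 1/(2/1) = 7 + 1/2 = 15/2

15/2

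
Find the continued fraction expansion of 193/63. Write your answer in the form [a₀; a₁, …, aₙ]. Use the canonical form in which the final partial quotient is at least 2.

⌊193/63⌋ = 3, remainder 4
⌊63/4⌋ = 15, remainder 3
⌊4/3⌋ = 1, remainder 1
⌊3/1⌋ = 3, remainder 0

[3; 15, 1, 3]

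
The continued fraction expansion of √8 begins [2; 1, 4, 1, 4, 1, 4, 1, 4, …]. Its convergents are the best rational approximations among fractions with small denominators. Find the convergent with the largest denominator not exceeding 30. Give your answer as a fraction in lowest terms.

82/29

List convergents until the denominator exceeds the bound:
a_0 = 2: 2/1  (≤ bound)
a_1 = 1: 3/1  (≤ bound)
a_2 = 4: 14/5  (≤ bound)
a_3 = 1: 17/6  (≤ bound)
a_4 = 4: 82/29  (≤ bound)
a_5 = 1: 99/35  (> 30, stop)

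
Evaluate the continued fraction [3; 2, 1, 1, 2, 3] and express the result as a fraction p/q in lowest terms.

149/44

a_0 = 3: 3/1
a_1 = 2: 7/2
a_2 = 1: 10/3
a_3 = 1: 17/5
a_4 = 2: 44/13
a_5 = 3: 149/44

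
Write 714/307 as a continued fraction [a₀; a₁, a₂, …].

[2; 3, 14, 3, 2]

Repeatedly divide and take the remainder:
⌊714/307⌋ = 2, remainder 100
⌊307/100⌋ = 3, remainder 7
⌊100/7⌋ = 14, remainder 2
⌊7/2⌋ = 3, remainder 1
⌊2/1⌋ = 2, remainder 0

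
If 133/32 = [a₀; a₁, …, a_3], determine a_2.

2

⌊133/32⌋ = 4, remainder 5
⌊32/5⌋ = 6, remainder 2
⌊5/2⌋ = 2, remainder 1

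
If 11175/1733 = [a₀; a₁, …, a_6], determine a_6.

4

Apply division with remainder until the remainder is 0:
11175 ÷ 1733 → quotient 6, remainder 777
1733 ÷ 777 → quotient 2, remainder 179
777 ÷ 179 → quotient 4, remainder 61
179 ÷ 61 → quotient 2, remainder 57
61 ÷ 57 → quotient 1, remainder 4
57 ÷ 4 → quotient 14, remainder 1
4 ÷ 1 → quotient 4, remainder 0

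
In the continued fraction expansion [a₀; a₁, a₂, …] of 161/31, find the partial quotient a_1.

5

Apply division with remainder until the remainder is 0:
161 ÷ 31 → quotient 5, remainder 6
31 ÷ 6 → quotient 5, remainder 1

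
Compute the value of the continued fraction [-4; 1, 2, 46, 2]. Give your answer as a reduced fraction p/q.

-936/281

Start with 2.
46 + 1/(2/1) = 46 + 1/2 = 93/2
2 + 1/(93/2) = 2 + 2/93 = 188/93
1 + 1/(188/93) = 1 + 93/188 = 281/188
-4 + 1/(281/188) = -4 + 188/281 = -936/281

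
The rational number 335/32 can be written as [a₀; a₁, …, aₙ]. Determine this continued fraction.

335 ÷ 32 → quotient 10, remainder 15
32 ÷ 15 → quotient 2, remainder 2
15 ÷ 2 → quotient 7, remainder 1
2 ÷ 1 → quotient 2, remainder 0

[10; 2, 7, 2]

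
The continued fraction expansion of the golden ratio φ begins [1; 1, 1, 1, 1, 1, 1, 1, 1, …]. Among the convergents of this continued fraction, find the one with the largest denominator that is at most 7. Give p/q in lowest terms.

a_0 = 1: 1/1  (≤ bound)
a_1 = 1: 2/1  (≤ bound)
a_2 = 1: 3/2  (≤ bound)
a_3 = 1: 5/3  (≤ bound)
a_4 = 1: 8/5  (≤ bound)
a_5 = 1: 13/8  (> 7, stop)

8/5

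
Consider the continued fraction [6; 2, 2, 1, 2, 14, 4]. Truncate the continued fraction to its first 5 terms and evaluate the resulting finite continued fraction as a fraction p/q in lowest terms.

a_0 = 6: 6/1
a_1 = 2: 13/2
a_2 = 2: 32/5
a_3 = 1: 45/7
a_4 = 2: 122/19

122/19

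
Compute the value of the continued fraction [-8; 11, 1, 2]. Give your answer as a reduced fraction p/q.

-277/35

a_0 = -8: -8/1
a_1 = 11: -87/11
a_2 = 1: -95/12
a_3 = 2: -277/35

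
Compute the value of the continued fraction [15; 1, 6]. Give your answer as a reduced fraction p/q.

Start with 6.
1 + 1/(6/1) = 1 + 1/6 = 7/6
15 + 1/(7/6) = 15 + 6/7 = 111/7

111/7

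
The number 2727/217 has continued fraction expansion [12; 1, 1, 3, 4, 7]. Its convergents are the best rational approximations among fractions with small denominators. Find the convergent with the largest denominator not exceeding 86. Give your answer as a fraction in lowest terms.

377/30

a_0 = 12: 12/1  (≤ bound)
a_1 = 1: 13/1  (≤ bound)
a_2 = 1: 25/2  (≤ bound)
a_3 = 3: 88/7  (≤ bound)
a_4 = 4: 377/30  (≤ bound)
a_5 = 7: 2727/217  (> 86, stop)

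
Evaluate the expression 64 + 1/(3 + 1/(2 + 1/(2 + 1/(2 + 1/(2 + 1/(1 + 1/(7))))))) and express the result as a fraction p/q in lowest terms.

Work from the innermost term outward:
Start with 7.
1 + 1/(7/1) = 1 + 1/7 = 8/7
2 + 1/(8/7) = 2 + 7/8 = 23/8
2 + 1/(23/8) = 2 + 8/23 = 54/23
2 + 1/(54/23) = 2 + 23/54 = 131/54
2 + 1/(131/54) = 2 + 54/131 = 316/131
3 + 1/(316/131) = 3 + 131/316 = 1079/316
64 + 1/(1079/316) = 64 + 316/1079 = 69372/1079

69372/1079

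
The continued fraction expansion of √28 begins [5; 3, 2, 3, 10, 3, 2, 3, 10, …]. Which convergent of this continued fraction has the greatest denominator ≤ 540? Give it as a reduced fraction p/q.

a_0 = 5: 5/1  (≤ bound)
a_1 = 3: 16/3  (≤ bound)
a_2 = 2: 37/7  (≤ bound)
a_3 = 3: 127/24  (≤ bound)
a_4 = 10: 1307/247  (≤ bound)
a_5 = 3: 4048/765  (> 540, stop)

1307/247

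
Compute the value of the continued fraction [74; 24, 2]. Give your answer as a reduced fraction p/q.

Start with 2.
24 + 1/(2/1) = 24 + 1/2 = 49/2
74 + 1/(49/2) = 74 + 2/49 = 3628/49

3628/49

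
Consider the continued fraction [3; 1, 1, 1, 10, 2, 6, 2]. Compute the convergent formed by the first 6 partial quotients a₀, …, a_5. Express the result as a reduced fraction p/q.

Use the convergent recurrence hₖ = aₖ·hₖ₋₁ + hₖ₋₂ (and likewise for the denominators kₖ):
a_0 = 3: 3/1
a_1 = 1: 4/1
a_2 = 1: 7/2
a_3 = 1: 11/3
a_4 = 10: 117/32
a_5 = 2: 245/67

245/67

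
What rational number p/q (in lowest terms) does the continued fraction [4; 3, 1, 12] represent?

217/51

a_0 = 4: 4/1
a_1 = 3: 13/3
a_2 = 1: 17/4
a_3 = 12: 217/51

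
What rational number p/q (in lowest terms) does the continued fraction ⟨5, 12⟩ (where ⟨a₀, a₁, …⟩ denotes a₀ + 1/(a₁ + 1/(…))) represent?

Start with 12.
5 + 1/(12/1) = 5 + 1/12 = 61/12

61/12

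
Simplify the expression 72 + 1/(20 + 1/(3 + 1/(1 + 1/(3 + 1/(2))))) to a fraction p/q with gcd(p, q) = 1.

a_0 = 72: 72/1
a_1 = 20: 1441/20
a_2 = 3: 4395/61
a_3 = 1: 5836/81
a_4 = 3: 21903/304
a_5 = 2: 49642/689

49642/689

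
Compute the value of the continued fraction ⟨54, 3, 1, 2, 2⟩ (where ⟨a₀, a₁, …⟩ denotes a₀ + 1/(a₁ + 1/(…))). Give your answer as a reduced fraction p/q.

Start with 2.
2 + 1/(2/1) = 2 + 1/2 = 5/2
1 + 1/(5/2) = 1 + 2/5 = 7/5
3 + 1/(7/5) = 3 + 5/7 = 26/7
54 + 1/(26/7) = 54 + 7/26 = 1411/26

1411/26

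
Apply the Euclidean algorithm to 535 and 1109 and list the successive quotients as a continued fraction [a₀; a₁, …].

[0; 2, 13, 1, 2, 1, 1, 5]

Apply division with remainder until the remainder is 0:
535 ÷ 1109 → quotient 0, remainder 535
1109 ÷ 535 → quotient 2, remainder 39
535 ÷ 39 → quotient 13, remainder 28
39 ÷ 28 → quotient 1, remainder 11
28 ÷ 11 → quotient 2, remainder 6
11 ÷ 6 → quotient 1, remainder 5
6 ÷ 5 → quotient 1, remainder 1
5 ÷ 1 → quotient 5, remainder 0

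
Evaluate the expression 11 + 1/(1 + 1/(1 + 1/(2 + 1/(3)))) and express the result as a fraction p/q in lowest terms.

197/17

Start with 3.
2 + 1/(3/1) = 2 + 1/3 = 7/3
1 + 1/(7/3) = 1 + 3/7 = 10/7
1 + 1/(10/7) = 1 + 7/10 = 17/10
11 + 1/(17/10) = 11 + 10/17 = 197/17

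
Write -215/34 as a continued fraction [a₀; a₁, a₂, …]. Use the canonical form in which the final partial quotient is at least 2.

⌊-215/34⌋ = -7, remainder 23
⌊34/23⌋ = 1, remainder 11
⌊23/11⌋ = 2, remainder 1
⌊11/1⌋ = 11, remainder 0

[-7; 1, 2, 11]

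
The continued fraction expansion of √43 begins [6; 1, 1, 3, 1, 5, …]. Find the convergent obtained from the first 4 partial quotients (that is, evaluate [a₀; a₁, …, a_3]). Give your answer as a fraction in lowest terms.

46/7

a_0 = 6: 6/1
a_1 = 1: 7/1
a_2 = 1: 13/2
a_3 = 3: 46/7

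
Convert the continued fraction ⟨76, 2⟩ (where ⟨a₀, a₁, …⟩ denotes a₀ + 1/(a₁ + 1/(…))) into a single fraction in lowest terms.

153/2

Start with 2.
76 + 1/(2/1) = 76 + 1/2 = 153/2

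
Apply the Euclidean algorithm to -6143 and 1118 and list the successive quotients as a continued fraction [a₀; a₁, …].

[-6; 1, 1, 46, 12]

Apply division with remainder until the remainder is 0:
⌊-6143/1118⌋ = -6, remainder 565
⌊1118/565⌋ = 1, remainder 553
⌊565/553⌋ = 1, remainder 12
⌊553/12⌋ = 46, remainder 1
⌊12/1⌋ = 12, remainder 0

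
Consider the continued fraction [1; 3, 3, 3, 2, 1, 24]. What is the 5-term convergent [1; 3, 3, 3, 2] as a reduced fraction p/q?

99/76

Starting at the tail and folding back:
Start with 2.
3 + 1/(2/1) = 3 + 1/2 = 7/2
3 + 1/(7/2) = 3 + 2/7 = 23/7
3 + 1/(23/7) = 3 + 7/23 = 76/23
1 + 1/(76/23) = 1 + 23/76 = 99/76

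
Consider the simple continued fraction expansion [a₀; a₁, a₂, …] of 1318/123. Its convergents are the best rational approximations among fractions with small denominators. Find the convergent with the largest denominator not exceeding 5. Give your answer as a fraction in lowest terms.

43/4

a_0 = 10: 10/1  (≤ bound)
a_1 = 1: 11/1  (≤ bound)
a_2 = 2: 32/3  (≤ bound)
a_3 = 1: 43/4  (≤ bound)
a_4 = 1: 75/7  (> 5, stop)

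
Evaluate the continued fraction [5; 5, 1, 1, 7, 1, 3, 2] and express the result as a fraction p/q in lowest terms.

4269/824

a_0 = 5: 5/1
a_1 = 5: 26/5
a_2 = 1: 31/6
a_3 = 1: 57/11
a_4 = 7: 430/83
a_5 = 1: 487/94
a_6 = 3: 1891/365
a_7 = 2: 4269/824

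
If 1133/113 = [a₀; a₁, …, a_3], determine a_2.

⌊1133/113⌋ = 10, remainder 3
⌊113/3⌋ = 37, remainder 2
⌊3/2⌋ = 1, remainder 1

1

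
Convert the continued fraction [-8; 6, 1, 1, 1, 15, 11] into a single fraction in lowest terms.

a_0 = -8: -8/1
a_1 = 6: -47/6
a_2 = 1: -55/7
a_3 = 1: -102/13
a_4 = 1: -157/20
a_5 = 15: -2457/313
a_6 = 11: -27184/3463

-27184/3463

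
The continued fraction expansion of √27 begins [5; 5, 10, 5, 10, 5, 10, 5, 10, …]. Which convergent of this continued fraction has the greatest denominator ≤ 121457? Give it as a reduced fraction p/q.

a_0 = 5: 5/1  (≤ bound)
a_1 = 5: 26/5  (≤ bound)
a_2 = 10: 265/51  (≤ bound)
a_3 = 5: 1351/260  (≤ bound)
a_4 = 10: 13775/2651  (≤ bound)
a_5 = 5: 70226/13515  (≤ bound)
a_6 = 10: 716035/137801  (> 121457, stop)

70226/13515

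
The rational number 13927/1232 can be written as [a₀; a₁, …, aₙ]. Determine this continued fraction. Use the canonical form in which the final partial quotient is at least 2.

13927 = 11·1232 + 375, so a_0 = 11
1232 = 3·375 + 107, so a_1 = 3
375 = 3·107 + 54, so a_2 = 3
107 = 1·54 + 53, so a_3 = 1
54 = 1·53 + 1, so a_4 = 1
53 = 53·1 + 0, so a_5 = 53

[11; 3, 3, 1, 1, 53]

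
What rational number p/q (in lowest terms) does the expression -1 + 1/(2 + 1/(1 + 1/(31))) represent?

-63/95

Collapse the nested fraction from the inside out:
Start with 31.
1 + 1/(31/1) = 1 + 1/31 = 32/31
2 + 1/(32/31) = 2 + 31/32 = 95/32
-1 + 1/(95/32) = -1 + 32/95 = -63/95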